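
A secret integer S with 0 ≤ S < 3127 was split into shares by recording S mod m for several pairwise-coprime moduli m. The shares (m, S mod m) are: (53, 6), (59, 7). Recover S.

2603

Combine the congruences pairwise.
From S ≡ 6 (mod 53) write S = 6 + 53t. Substituting into S ≡ 7 (mod 59) gives 53t ≡ 1 (mod 59), and since 53⁻¹ ≡ 49 (mod 59), t ≡ 49. Hence S ≡ 6 + 53·49 = 2603 (mod 3127).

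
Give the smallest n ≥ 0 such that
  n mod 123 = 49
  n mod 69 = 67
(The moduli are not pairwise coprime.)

1033

gcd(123, 69) = 3 and 3 | (67 − 49), so the pair is consistent; merging gives n ≡ 1033 (mod 2829), where 2829 = lcm(123, 69).
The solution is unique modulo lcm(123, 69) = 2829.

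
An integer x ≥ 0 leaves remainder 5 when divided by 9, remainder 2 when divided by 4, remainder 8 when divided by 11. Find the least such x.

338

The moduli are pairwise coprime; N = 9·4·11 = 396.
N/9 = 44; 44 ≡ 8 (mod 9); 8·8 ≡ 1, so inverse 8.
N/4 = 99; 99 ≡ 3 (mod 4); 3·3 ≡ 1, so inverse 3.
N/11 = 36; 36 ≡ 3 (mod 11); 3·4 ≡ 1, so inverse 4.
x ≡ 5·44·8 + 2·99·3 + 8·36·4 = 3506.
3506 mod 396 = 338.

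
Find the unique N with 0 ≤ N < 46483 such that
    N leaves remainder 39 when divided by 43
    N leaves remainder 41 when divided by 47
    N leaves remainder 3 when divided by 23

The moduli are pairwise coprime; M = 43·47·23 = 46483.
M/43 = 1081; 1081 ≡ 6 (mod 43); 6·36 ≡ 1, so inverse 36.
M/47 = 989; 989 ≡ 2 (mod 47); 2·24 ≡ 1, so inverse 24.
M/23 = 2021; 2021 ≡ 20 (mod 23); 20·15 ≡ 1, so inverse 15.
N ≡ 39·1081·36 + 41·989·24 + 3·2021·15 = 2581845.
2581845 mod 46483 = 25280.

25280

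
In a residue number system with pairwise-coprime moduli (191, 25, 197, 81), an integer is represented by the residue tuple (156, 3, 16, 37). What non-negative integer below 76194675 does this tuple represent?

63004753

The moduli are pairwise coprime; N = 191·25·197·81 = 76194675.
N/191 = 398925; 398925 ≡ 117 (mod 191); 117·80 ≡ 1, so inverse 80.
N/25 = 3047787; 3047787 ≡ 12 (mod 25); 12·23 ≡ 1, so inverse 23.
N/197 = 386775; 386775 ≡ 64 (mod 197); 64·157 ≡ 1, so inverse 157.
N/81 = 940675; 940675 ≡ 22 (mod 81); 22·70 ≡ 1, so inverse 70.
x ≡ 156·398925·80 + 3·3047787·23 + 16·386775·157 + 37·940675·70 = 8596808353.
8596808353 mod 76194675 = 63004753.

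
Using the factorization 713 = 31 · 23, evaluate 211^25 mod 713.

87

Mod 31: 211 ≡ 25; 25^25 ≡ 25 (mod 31).
Mod 23: 211 ≡ 4; by Fermat, exponent reduces to 25 mod 22 = 3; 4^3 ≡ 18 (mod 23).
Combine by CRT: x ≡ 25 (mod 31), x ≡ 18 (mod 23) ⇒ x ≡ 87 (mod 713).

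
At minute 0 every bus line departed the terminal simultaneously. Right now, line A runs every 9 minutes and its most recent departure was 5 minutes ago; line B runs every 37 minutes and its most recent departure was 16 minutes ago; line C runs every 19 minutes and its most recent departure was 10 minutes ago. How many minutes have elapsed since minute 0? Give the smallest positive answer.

From t ≡ 5 (mod 9) write t = 5 + 9s. Substituting into t ≡ 16 (mod 37) gives 9s ≡ 11 (mod 37), and since 9⁻¹ ≡ 33 (mod 37), s ≡ 30. Hence t ≡ 5 + 9·30 = 275 (mod 333).
From t ≡ 275 (mod 333) write t = 275 + 333s. Substituting into t ≡ 10 (mod 19) gives 333s ≡ 1 (mod 19), and since 10⁻¹ ≡ 2 (mod 19), s ≡ 2. Hence t ≡ 275 + 333·2 = 941 (mod 6327).

941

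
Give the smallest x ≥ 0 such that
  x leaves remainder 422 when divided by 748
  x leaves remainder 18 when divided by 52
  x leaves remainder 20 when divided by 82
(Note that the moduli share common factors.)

Combine the congruences pairwise.
gcd(748, 52) = 4 and 4 | (18 − 422), so the pair is consistent; merging gives x ≡ 8650 (mod 9724), where 9724 = lcm(748, 52).
gcd(9724, 82) = 2 and 2 | (20 − 8650), so the pair is consistent; merging gives x ≡ 37822 (mod 398684), where 398684 = lcm(9724, 82).
The solution is unique modulo lcm(748, 52, 82) = 398684.

37822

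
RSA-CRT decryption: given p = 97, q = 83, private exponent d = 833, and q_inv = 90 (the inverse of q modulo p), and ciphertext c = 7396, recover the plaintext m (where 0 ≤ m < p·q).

7963

d_p = d mod (p−1) = 833 mod 96 = 65; d_q = d mod (q−1) = 13.
m₁ = c^(d_p) mod p: c ≡ 24 (mod 97), and 24^65 mod 97 = 9.
m₂ = c^(d_q) mod q: c ≡ 9 (mod 83), and 9^13 mod 83 = 78.
h = q_inv·(m₁ − m₂) mod p = 90·(9 − 78) mod 97 = 95.
m = m₂ + h·q = 78 + 95·83 = 7963.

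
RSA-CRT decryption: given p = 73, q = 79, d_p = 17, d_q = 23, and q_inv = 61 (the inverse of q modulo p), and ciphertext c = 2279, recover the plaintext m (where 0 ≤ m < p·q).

m₁ = c^(d_p) mod p: c ≡ 16 (mod 73), and 16^17 mod 73 = 32.
m₂ = c^(d_q) mod q: c ≡ 67 (mod 79), and 67^23 mod 79 = 8.
h = q_inv·(m₁ − m₂) mod p = 61·(32 − 8) mod 73 = 4.
m = m₂ + h·q = 8 + 4·79 = 324.

324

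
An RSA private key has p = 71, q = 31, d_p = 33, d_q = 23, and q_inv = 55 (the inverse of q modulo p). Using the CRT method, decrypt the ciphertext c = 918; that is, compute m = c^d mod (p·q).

443

m₁ = c^(d_p) mod p: c ≡ 66 (mod 71), and 66^33 mod 71 = 17.
m₂ = c^(d_q) mod q: c ≡ 19 (mod 31), and 19^23 mod 31 = 9.
h = q_inv·(m₁ − m₂) mod p = 55·(17 − 9) mod 71 = 14.
m = m₂ + h·q = 9 + 14·31 = 443.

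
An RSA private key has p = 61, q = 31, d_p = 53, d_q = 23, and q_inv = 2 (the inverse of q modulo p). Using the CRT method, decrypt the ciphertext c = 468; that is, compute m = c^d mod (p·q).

m₁ = c^(d_p) mod p: c ≡ 41 (mod 61), and 41^53 mod 61 = 52.
m₂ = c^(d_q) mod q: c ≡ 3 (mod 31), and 3^23 mod 31 = 11.
h = q_inv·(m₁ − m₂) mod p = 2·(52 − 11) mod 61 = 21.
m = m₂ + h·q = 11 + 21·31 = 662.

662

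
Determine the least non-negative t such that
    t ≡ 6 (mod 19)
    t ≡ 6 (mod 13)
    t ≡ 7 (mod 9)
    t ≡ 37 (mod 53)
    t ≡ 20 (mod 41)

317401

From t ≡ 6 (mod 19) write t = 6 + 19s. Substituting into t ≡ 6 (mod 13) gives 19s ≡ 0 (mod 13), and since 6⁻¹ ≡ 11 (mod 13), s ≡ 0. Hence t ≡ 6 + 19·0 = 6 (mod 247).
From t ≡ 6 (mod 247) write t = 6 + 247s. Substituting into t ≡ 7 (mod 9) gives 247s ≡ 1 (mod 9), and since 4⁻¹ ≡ 7 (mod 9), s ≡ 7. Hence t ≡ 6 + 247·7 = 1735 (mod 2223).
From t ≡ 1735 (mod 2223) write t = 1735 + 2223s. Substituting into t ≡ 37 (mod 53) gives 2223s ≡ 51 (mod 53), and since 50⁻¹ ≡ 35 (mod 53), s ≡ 36. Hence t ≡ 1735 + 2223·36 = 81763 (mod 117819).
From t ≡ 81763 (mod 117819) write t = 81763 + 117819s. Substituting into t ≡ 20 (mod 41) gives 117819s ≡ 11 (mod 41), and since 26⁻¹ ≡ 30 (mod 41), s ≡ 2. Hence t ≡ 81763 + 117819·2 = 317401 (mod 4830579).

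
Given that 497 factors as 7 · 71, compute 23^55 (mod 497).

Mod 7: 23 ≡ 2; by Fermat, exponent reduces to 55 mod 6 = 1; 2^1 ≡ 2 (mod 7).
Mod 71: 23 ≡ 23; 23^55 ≡ 34 (mod 71).
Combine by CRT: x ≡ 2 (mod 7), x ≡ 34 (mod 71) ⇒ x ≡ 247 (mod 497).

247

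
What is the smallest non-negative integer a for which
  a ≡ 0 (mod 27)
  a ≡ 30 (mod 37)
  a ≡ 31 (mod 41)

From a ≡ 0 (mod 27) write a = 0 + 27t. Substituting into a ≡ 30 (mod 37) gives 27t ≡ 30 (mod 37), and since 27⁻¹ ≡ 11 (mod 37), t ≡ 34. Hence a ≡ 0 + 27·34 = 918 (mod 999).
From a ≡ 918 (mod 999) write a = 918 + 999t. Substituting into a ≡ 31 (mod 41) gives 999t ≡ 15 (mod 41), and since 15⁻¹ ≡ 11 (mod 41), t ≡ 1. Hence a ≡ 918 + 999·1 = 1917 (mod 40959).

1917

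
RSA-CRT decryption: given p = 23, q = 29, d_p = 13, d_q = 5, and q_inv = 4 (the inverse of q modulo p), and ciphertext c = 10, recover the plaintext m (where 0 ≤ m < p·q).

m₁ = c^(d_p) mod p: c ≡ 10 (mod 23), and 10^13 mod 23 = 15.
m₂ = c^(d_q) mod q: c ≡ 10 (mod 29), and 10^5 mod 29 = 8.
h = q_inv·(m₁ − m₂) mod p = 4·(15 − 8) mod 23 = 5.
m = m₂ + h·q = 8 + 5·29 = 153.

153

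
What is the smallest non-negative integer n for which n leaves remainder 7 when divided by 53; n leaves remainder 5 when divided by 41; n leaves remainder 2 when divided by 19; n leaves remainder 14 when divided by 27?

821030

The moduli are pairwise coprime; M = 53·41·19·27 = 1114749.
M/53 = 21033; 21033 ≡ 45 (mod 53); 45·33 ≡ 1, so inverse 33.
M/41 = 27189; 27189 ≡ 6 (mod 41); 6·7 ≡ 1, so inverse 7.
M/19 = 58671; 58671 ≡ 18 (mod 19); 18·18 ≡ 1, so inverse 18.
M/27 = 41287; 41287 ≡ 4 (mod 27); 4·7 ≡ 1, so inverse 7.
n ≡ 7·21033·33 + 5·27189·7 + 2·58671·18 + 14·41287·7 = 11968520.
11968520 mod 1114749 = 821030.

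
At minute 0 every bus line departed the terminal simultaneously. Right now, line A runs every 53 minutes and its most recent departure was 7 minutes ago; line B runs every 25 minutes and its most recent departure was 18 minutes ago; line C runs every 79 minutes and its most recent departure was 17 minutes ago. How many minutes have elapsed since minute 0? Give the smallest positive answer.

The moduli are pairwise coprime; N = 53·25·79 = 104675.
N/53 = 1975; 1975 ≡ 14 (mod 53); 14·19 ≡ 1, so inverse 19.
N/25 = 4187; 4187 ≡ 12 (mod 25); 12·23 ≡ 1, so inverse 23.
N/79 = 1325; 1325 ≡ 61 (mod 79); 61·57 ≡ 1, so inverse 57.
t ≡ 7·1975·19 + 18·4187·23 + 17·1325·57 = 3280018.
3280018 mod 104675 = 35093.

35093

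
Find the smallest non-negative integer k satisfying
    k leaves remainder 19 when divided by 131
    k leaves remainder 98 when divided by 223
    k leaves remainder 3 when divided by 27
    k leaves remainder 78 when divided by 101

The moduli are pairwise coprime; N = 131·223·27·101 = 79663851.
N/131 = 608121; 608121 ≡ 19 (mod 131); 19·69 ≡ 1, so inverse 69.
N/223 = 357237; 357237 ≡ 214 (mod 223); 214·99 ≡ 1, so inverse 99.
N/27 = 2950513; 2950513 ≡ 7 (mod 27); 7·4 ≡ 1, so inverse 4.
N/101 = 788751; 788751 ≡ 42 (mod 101); 42·89 ≡ 1, so inverse 89.
k ≡ 19·608121·69 + 98·357237·99 + 3·2950513·4 + 78·788751·89 = 9774075603.
9774075603 mod 79663851 = 55085781.

55085781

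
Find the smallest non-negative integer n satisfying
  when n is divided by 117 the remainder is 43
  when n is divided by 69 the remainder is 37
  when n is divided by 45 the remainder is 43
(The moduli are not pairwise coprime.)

Combine the congruences pairwise.
gcd(117, 69) = 3 and 3 | (37 − 43), so the pair is consistent; merging gives n ≡ 2383 (mod 2691), where 2691 = lcm(117, 69).
gcd(2691, 45) = 9 and 9 | (43 − 2383), so the pair is consistent; merging gives n ≡ 2383 (mod 13455), where 13455 = lcm(2691, 45).
The solution is unique modulo lcm(117, 69, 45) = 13455.

2383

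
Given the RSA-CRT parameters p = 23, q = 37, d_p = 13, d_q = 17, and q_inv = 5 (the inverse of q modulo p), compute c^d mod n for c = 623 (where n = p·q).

142

m₁ = c^(d_p) mod p: c ≡ 2 (mod 23), and 2^13 mod 23 = 4.
m₂ = c^(d_q) mod q: c ≡ 31 (mod 37), and 31^17 mod 37 = 31.
h = q_inv·(m₁ − m₂) mod p = 5·(4 − 31) mod 23 = 3.
m = m₂ + h·q = 31 + 3·37 = 142.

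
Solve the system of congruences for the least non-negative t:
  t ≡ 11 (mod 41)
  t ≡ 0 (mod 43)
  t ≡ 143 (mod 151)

Combine the congruences pairwise.
From t ≡ 11 (mod 41) write t = 11 + 41s. Substituting into t ≡ 0 (mod 43) gives 41s ≡ 32 (mod 43), and since 41⁻¹ ≡ 21 (mod 43), s ≡ 27. Hence t ≡ 11 + 41·27 = 1118 (mod 1763).
From t ≡ 1118 (mod 1763) write t = 1118 + 1763s. Substituting into t ≡ 143 (mod 151) gives 1763s ≡ 82 (mod 151), and since 102⁻¹ ≡ 114 (mod 151), s ≡ 137. Hence t ≡ 1118 + 1763·137 = 242649 (mod 266213).

242649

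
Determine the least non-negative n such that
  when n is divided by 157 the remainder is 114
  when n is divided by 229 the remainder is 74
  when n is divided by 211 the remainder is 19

4318556

The moduli are pairwise coprime; M = 157·229·211 = 7586083.
M/157 = 48319; 48319 ≡ 120 (mod 157); 120·140 ≡ 1, so inverse 140.
M/229 = 33127; 33127 ≡ 151 (mod 229); 151·91 ≡ 1, so inverse 91.
M/211 = 35953; 35953 ≡ 83 (mod 211); 83·150 ≡ 1, so inverse 150.
n ≡ 114·48319·140 + 74·33127·91 + 19·35953·150 = 1096714508.
1096714508 mod 7586083 = 4318556.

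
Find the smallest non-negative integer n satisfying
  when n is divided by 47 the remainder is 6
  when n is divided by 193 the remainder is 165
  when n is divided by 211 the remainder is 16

777762

Combine the congruences pairwise.
From n ≡ 6 (mod 47) write n = 6 + 47t. Substituting into n ≡ 165 (mod 193) gives 47t ≡ 159 (mod 193), and since 47⁻¹ ≡ 115 (mod 193), t ≡ 143. Hence n ≡ 6 + 47·143 = 6727 (mod 9071).
From n ≡ 6727 (mod 9071) write n = 6727 + 9071t. Substituting into n ≡ 16 (mod 211) gives 9071t ≡ 41 (mod 211), and since 209⁻¹ ≡ 105 (mod 211), t ≡ 85. Hence n ≡ 6727 + 9071·85 = 777762 (mod 1913981).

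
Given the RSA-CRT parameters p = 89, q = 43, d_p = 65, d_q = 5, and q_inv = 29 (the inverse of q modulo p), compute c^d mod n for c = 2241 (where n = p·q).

m₁ = c^(d_p) mod p: c ≡ 16 (mod 89), and 16^65 mod 89 = 39.
m₂ = c^(d_q) mod q: c ≡ 5 (mod 43), and 5^5 mod 43 = 29.
h = q_inv·(m₁ − m₂) mod p = 29·(39 − 29) mod 89 = 23.
m = m₂ + h·q = 29 + 23·43 = 1018.

1018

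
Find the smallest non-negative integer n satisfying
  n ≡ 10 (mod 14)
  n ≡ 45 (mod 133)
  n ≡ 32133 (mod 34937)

835684

gcd(14, 133) = 7 and 7 | (45 − 10), so the pair is consistent; merging gives n ≡ 178 (mod 266), where 266 = lcm(14, 133).
gcd(266, 34937) = 7 and 7 | (32133 − 178), so the pair is consistent; merging gives n ≡ 835684 (mod 1327606), where 1327606 = lcm(266, 34937).
The solution is unique modulo lcm(14, 133, 34937) = 1327606.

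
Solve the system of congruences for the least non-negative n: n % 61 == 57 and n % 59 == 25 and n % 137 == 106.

The moduli are pairwise coprime; M = 61·59·137 = 493063.
M/61 = 8083; 8083 ≡ 31 (mod 61); 31·2 ≡ 1, so inverse 2.
M/59 = 8357; 8357 ≡ 38 (mod 59); 38·14 ≡ 1, so inverse 14.
M/137 = 3599; 3599 ≡ 37 (mod 137); 37·100 ≡ 1, so inverse 100.
n ≡ 57·8083·2 + 25·8357·14 + 106·3599·100 = 41995812.
41995812 mod 493063 = 85457.

85457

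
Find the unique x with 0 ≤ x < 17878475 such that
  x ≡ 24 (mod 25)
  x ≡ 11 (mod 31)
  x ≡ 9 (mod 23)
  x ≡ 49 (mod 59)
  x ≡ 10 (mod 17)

16219149

From x ≡ 24 (mod 25) write x = 24 + 25t. Substituting into x ≡ 11 (mod 31) gives 25t ≡ 18 (mod 31), and since 25⁻¹ ≡ 5 (mod 31), t ≡ 28. Hence x ≡ 24 + 25·28 = 724 (mod 775).
From x ≡ 724 (mod 775) write x = 724 + 775t. Substituting into x ≡ 9 (mod 23) gives 775t ≡ 21 (mod 23), and since 16⁻¹ ≡ 13 (mod 23), t ≡ 20. Hence x ≡ 724 + 775·20 = 16224 (mod 17825).
From x ≡ 16224 (mod 17825) write x = 16224 + 17825t. Substituting into x ≡ 49 (mod 59) gives 17825t ≡ 50 (mod 59), and since 7⁻¹ ≡ 17 (mod 59), t ≡ 24. Hence x ≡ 16224 + 17825·24 = 444024 (mod 1051675).
From x ≡ 444024 (mod 1051675) write x = 444024 + 1051675t. Substituting into x ≡ 10 (mod 17) gives 1051675t ≡ 9 (mod 17), and since 4⁻¹ ≡ 13 (mod 17), t ≡ 15. Hence x ≡ 444024 + 1051675·15 = 16219149 (mod 17878475).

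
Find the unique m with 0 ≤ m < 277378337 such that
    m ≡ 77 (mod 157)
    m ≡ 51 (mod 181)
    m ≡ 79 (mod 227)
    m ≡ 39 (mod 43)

From m ≡ 77 (mod 157) write m = 77 + 157t. Substituting into m ≡ 51 (mod 181) gives 157t ≡ 155 (mod 181), and since 157⁻¹ ≡ 98 (mod 181), t ≡ 167. Hence m ≡ 77 + 157·167 = 26296 (mod 28417).
From m ≡ 26296 (mod 28417) write m = 26296 + 28417t. Substituting into m ≡ 79 (mod 227) gives 28417t ≡ 115 (mod 227), and since 42⁻¹ ≡ 200 (mod 227), t ≡ 73. Hence m ≡ 26296 + 28417·73 = 2100737 (mod 6450659).
From m ≡ 2100737 (mod 6450659) write m = 2100737 + 6450659t. Substituting into m ≡ 39 (mod 43) gives 6450659t ≡ 24 (mod 43), and since 14⁻¹ ≡ 40 (mod 43), t ≡ 14. Hence m ≡ 2100737 + 6450659·14 = 92409963 (mod 277378337).

92409963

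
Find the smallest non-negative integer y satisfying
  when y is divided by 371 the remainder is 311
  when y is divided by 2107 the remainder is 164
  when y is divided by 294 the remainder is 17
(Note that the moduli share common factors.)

234041

gcd(371, 2107) = 7 and 7 | (164 − 311), so the pair is consistent; merging gives y ≡ 10699 (mod 111671), where 111671 = lcm(371, 2107).
gcd(111671, 294) = 49 and 49 | (17 − 10699), so the pair is consistent; merging gives y ≡ 234041 (mod 670026), where 670026 = lcm(111671, 294).
The solution is unique modulo lcm(371, 2107, 294) = 670026.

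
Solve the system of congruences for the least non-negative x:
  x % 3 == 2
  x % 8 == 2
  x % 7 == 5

Combine the congruences pairwise.
From x ≡ 2 (mod 3) write x = 2 + 3t. Substituting into x ≡ 2 (mod 8) gives 3t ≡ 0 (mod 8), and since 3⁻¹ ≡ 3 (mod 8), t ≡ 0. Hence x ≡ 2 + 3·0 = 2 (mod 24).
From x ≡ 2 (mod 24) write x = 2 + 24t. Substituting into x ≡ 5 (mod 7) gives 24t ≡ 3 (mod 7), and since 3⁻¹ ≡ 5 (mod 7), t ≡ 1. Hence x ≡ 2 + 24·1 = 26 (mod 168).

26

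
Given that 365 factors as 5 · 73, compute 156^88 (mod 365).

Mod 5: 156 ≡ 1; since 4 | 88, by Fermat 1^88 ≡ 1 (mod 5).
Mod 73: 156 ≡ 10; by Fermat, exponent reduces to 88 mod 72 = 16; 10^16 ≡ 1 (mod 73).
Combine by CRT: x ≡ 1 (mod 5), x ≡ 1 (mod 73) ⇒ x ≡ 1 (mod 365).

1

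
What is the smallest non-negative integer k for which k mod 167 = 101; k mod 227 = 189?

27656

From k ≡ 101 (mod 167) write k = 101 + 167t. Substituting into k ≡ 189 (mod 227) gives 167t ≡ 88 (mod 227), and since 167⁻¹ ≡ 87 (mod 227), t ≡ 165. Hence k ≡ 101 + 167·165 = 27656 (mod 37909).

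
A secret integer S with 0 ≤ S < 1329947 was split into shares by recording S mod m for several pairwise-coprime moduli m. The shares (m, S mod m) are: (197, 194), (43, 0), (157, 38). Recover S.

From S ≡ 194 (mod 197) write S = 194 + 197t. Substituting into S ≡ 0 (mod 43) gives 197t ≡ 21 (mod 43), and since 25⁻¹ ≡ 31 (mod 43), t ≡ 6. Hence S ≡ 194 + 197·6 = 1376 (mod 8471).
From S ≡ 1376 (mod 8471) write S = 1376 + 8471t. Substituting into S ≡ 38 (mod 157) gives 8471t ≡ 75 (mod 157), and since 150⁻¹ ≡ 112 (mod 157), t ≡ 79. Hence S ≡ 1376 + 8471·79 = 670585 (mod 1329947).

670585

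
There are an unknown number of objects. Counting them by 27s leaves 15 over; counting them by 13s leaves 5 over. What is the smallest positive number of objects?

96

From N ≡ 15 (mod 27) write N = 15 + 27t. Substituting into N ≡ 5 (mod 13) gives 27t ≡ 3 (mod 13), and since 1⁻¹ ≡ 1 (mod 13), t ≡ 3. Hence N ≡ 15 + 27·3 = 96 (mod 351).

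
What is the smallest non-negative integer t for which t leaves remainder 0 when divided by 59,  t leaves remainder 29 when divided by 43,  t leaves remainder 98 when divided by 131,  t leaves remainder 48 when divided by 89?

The moduli are pairwise coprime; N = 59·43·131·89 = 29578883.
N/59 = 501337; 501337 ≡ 14 (mod 59); 14·38 ≡ 1, so inverse 38.
N/43 = 687881; 687881 ≡ 10 (mod 43); 10·13 ≡ 1, so inverse 13.
N/131 = 225793; 225793 ≡ 80 (mod 131); 80·113 ≡ 1, so inverse 113.
N/89 = 332347; 332347 ≡ 21 (mod 89); 21·17 ≡ 1, so inverse 17.
t ≡ 0·501337·38 + 29·687881·13 + 98·225793·113 + 48·332347·17 = 3030957971.
3030957971 mod 29578883 = 13911905.

13911905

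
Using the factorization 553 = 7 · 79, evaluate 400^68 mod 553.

Mod 7: 400 ≡ 1; by Fermat, exponent reduces to 68 mod 6 = 2; 1^2 ≡ 1 (mod 7).
Mod 79: 400 ≡ 5; 5^68 ≡ 2 (mod 79).
Combine by CRT: x ≡ 1 (mod 7), x ≡ 2 (mod 79) ⇒ x ≡ 239 (mod 553).

239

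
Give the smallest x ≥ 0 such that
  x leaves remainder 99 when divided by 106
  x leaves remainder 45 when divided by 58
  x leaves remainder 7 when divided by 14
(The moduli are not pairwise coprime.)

gcd(106, 58) = 2 and 2 | (45 − 99), so the pair is consistent; merging gives x ≡ 1901 (mod 3074), where 3074 = lcm(106, 58).
gcd(3074, 14) = 2 and 2 | (7 − 1901), so the pair is consistent; merging gives x ≡ 11123 (mod 21518), where 21518 = lcm(3074, 14).
The solution is unique modulo lcm(106, 58, 14) = 21518.

11123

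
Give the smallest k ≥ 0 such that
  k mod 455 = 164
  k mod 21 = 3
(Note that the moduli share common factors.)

gcd(455, 21) = 7 and 7 | (3 − 164), so the pair is consistent; merging gives k ≡ 1074 (mod 1365), where 1365 = lcm(455, 21).
The solution is unique modulo lcm(455, 21) = 1365.

1074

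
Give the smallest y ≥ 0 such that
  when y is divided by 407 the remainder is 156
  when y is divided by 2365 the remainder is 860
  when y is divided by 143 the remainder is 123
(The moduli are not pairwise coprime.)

760025

gcd(407, 2365) = 11 and 11 | (860 − 156), so the pair is consistent; merging gives y ≡ 59985 (mod 87505), where 87505 = lcm(407, 2365).
gcd(87505, 143) = 11 and 11 | (123 − 59985), so the pair is consistent; merging gives y ≡ 760025 (mod 1137565), where 1137565 = lcm(87505, 143).
The solution is unique modulo lcm(407, 2365, 143) = 1137565.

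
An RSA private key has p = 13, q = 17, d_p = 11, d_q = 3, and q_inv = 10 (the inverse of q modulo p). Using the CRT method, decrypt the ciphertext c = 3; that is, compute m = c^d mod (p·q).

61

m₁ = c^(d_p) mod p: c ≡ 3 (mod 13), and 3^11 mod 13 = 9.
m₂ = c^(d_q) mod q: c ≡ 3 (mod 17), and 3^3 mod 17 = 10.
h = q_inv·(m₁ − m₂) mod p = 10·(9 − 10) mod 13 = 3.
m = m₂ + h·q = 10 + 3·17 = 61.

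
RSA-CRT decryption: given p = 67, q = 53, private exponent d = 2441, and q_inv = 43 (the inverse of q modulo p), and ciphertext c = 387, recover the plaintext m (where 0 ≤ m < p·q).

d_p = d mod (p−1) = 2441 mod 66 = 65; d_q = d mod (q−1) = 49.
m₁ = c^(d_p) mod p: c ≡ 52 (mod 67), and 52^65 mod 67 = 58.
m₂ = c^(d_q) mod q: c ≡ 16 (mod 53), and 16^49 mod 53 = 46.
h = q_inv·(m₁ − m₂) mod p = 43·(58 − 46) mod 67 = 47.
m = m₂ + h·q = 46 + 47·53 = 2537.

2537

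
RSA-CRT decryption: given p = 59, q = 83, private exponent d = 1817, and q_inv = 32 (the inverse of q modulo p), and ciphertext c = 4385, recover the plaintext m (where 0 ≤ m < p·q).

4447

d_p = d mod (p−1) = 1817 mod 58 = 19; d_q = d mod (q−1) = 13.
m₁ = c^(d_p) mod p: c ≡ 19 (mod 59), and 19^19 mod 59 = 22.
m₂ = c^(d_q) mod q: c ≡ 69 (mod 83), and 69^13 mod 83 = 48.
h = q_inv·(m₁ − m₂) mod p = 32·(22 − 48) mod 59 = 53.
m = m₂ + h·q = 48 + 53·83 = 4447.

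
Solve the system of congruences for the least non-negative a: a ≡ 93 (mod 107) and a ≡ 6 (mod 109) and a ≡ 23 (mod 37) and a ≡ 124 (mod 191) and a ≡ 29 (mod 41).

2375087225

The moduli are pairwise coprime; N = 107·109·37·191·41 = 3379319261.
N/107 = 31582423; 31582423 ≡ 89 (mod 107); 89·101 ≡ 1, so inverse 101.
N/109 = 31002929; 31002929 ≡ 59 (mod 109); 59·85 ≡ 1, so inverse 85.
N/37 = 91332953; 91332953 ≡ 7 (mod 37); 7·16 ≡ 1, so inverse 16.
N/191 = 17692771; 17692771 ≡ 59 (mod 191); 59·68 ≡ 1, so inverse 68.
N/41 = 82422421; 82422421 ≡ 39 (mod 41); 39·20 ≡ 1, so inverse 20.
a ≡ 93·31582423·101 + 6·31002929·85 + 23·91332953·16 + 124·17692771·68 + 29·82422421·20 = 543066168985.
543066168985 mod 3379319261 = 2375087225.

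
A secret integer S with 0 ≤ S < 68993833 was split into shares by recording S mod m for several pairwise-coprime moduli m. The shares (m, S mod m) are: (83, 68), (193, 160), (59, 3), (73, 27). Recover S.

From S ≡ 68 (mod 83) write S = 68 + 83t. Substituting into S ≡ 160 (mod 193) gives 83t ≡ 92 (mod 193), and since 83⁻¹ ≡ 100 (mod 193), t ≡ 129. Hence S ≡ 68 + 83·129 = 10775 (mod 16019).
From S ≡ 10775 (mod 16019) write S = 10775 + 16019t. Substituting into S ≡ 3 (mod 59) gives 16019t ≡ 25 (mod 59), and since 30⁻¹ ≡ 2 (mod 59), t ≡ 50. Hence S ≡ 10775 + 16019·50 = 811725 (mod 945121).
From S ≡ 811725 (mod 945121) write S = 811725 + 945121t. Substituting into S ≡ 27 (mod 73) gives 945121t ≡ 62 (mod 73), and since 63⁻¹ ≡ 51 (mod 73), t ≡ 23. Hence S ≡ 811725 + 945121·23 = 22549508 (mod 68993833).

22549508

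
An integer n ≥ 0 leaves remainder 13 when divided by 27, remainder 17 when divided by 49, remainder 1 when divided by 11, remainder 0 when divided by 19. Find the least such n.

From n ≡ 13 (mod 27) write n = 13 + 27t. Substituting into n ≡ 17 (mod 49) gives 27t ≡ 4 (mod 49), and since 27⁻¹ ≡ 20 (mod 49), t ≡ 31. Hence n ≡ 13 + 27·31 = 850 (mod 1323).
From n ≡ 850 (mod 1323) write n = 850 + 1323t. Substituting into n ≡ 1 (mod 11) gives 1323t ≡ 9 (mod 11), and since 3⁻¹ ≡ 4 (mod 11), t ≡ 3. Hence n ≡ 850 + 1323·3 = 4819 (mod 14553).
From n ≡ 4819 (mod 14553) write n = 4819 + 14553t. Substituting into n ≡ 0 (mod 19) gives 14553t ≡ 7 (mod 19), and since 18⁻¹ ≡ 18 (mod 19), t ≡ 12. Hence n ≡ 4819 + 14553·12 = 179455 (mod 276507).

179455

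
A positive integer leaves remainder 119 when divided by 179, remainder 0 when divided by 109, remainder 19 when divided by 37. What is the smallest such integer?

25179

Combine the congruences pairwise.
From m ≡ 119 (mod 179) write m = 119 + 179t. Substituting into m ≡ 0 (mod 109) gives 179t ≡ 99 (mod 109), and since 70⁻¹ ≡ 95 (mod 109), t ≡ 31. Hence m ≡ 119 + 179·31 = 5668 (mod 19511).
From m ≡ 5668 (mod 19511) write m = 5668 + 19511t. Substituting into m ≡ 19 (mod 37) gives 19511t ≡ 12 (mod 37), and since 12⁻¹ ≡ 34 (mod 37), t ≡ 1. Hence m ≡ 5668 + 19511·1 = 25179 (mod 721907).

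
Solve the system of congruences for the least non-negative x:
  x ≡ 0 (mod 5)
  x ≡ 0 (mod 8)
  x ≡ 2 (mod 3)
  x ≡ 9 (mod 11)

From x ≡ 0 (mod 5) write x = 0 + 5t. Substituting into x ≡ 0 (mod 8) gives 5t ≡ 0 (mod 8), and since 5⁻¹ ≡ 5 (mod 8), t ≡ 0. Hence x ≡ 0 + 5·0 = 0 (mod 40).
From x ≡ 0 (mod 40) write x = 0 + 40t. Substituting into x ≡ 2 (mod 3) gives 40t ≡ 2 (mod 3), and since 1⁻¹ ≡ 1 (mod 3), t ≡ 2. Hence x ≡ 0 + 40·2 = 80 (mod 120).
From x ≡ 80 (mod 120) write x = 80 + 120t. Substituting into x ≡ 9 (mod 11) gives 120t ≡ 6 (mod 11), and since 10⁻¹ ≡ 10 (mod 11), t ≡ 5. Hence x ≡ 80 + 120·5 = 680 (mod 1320).

680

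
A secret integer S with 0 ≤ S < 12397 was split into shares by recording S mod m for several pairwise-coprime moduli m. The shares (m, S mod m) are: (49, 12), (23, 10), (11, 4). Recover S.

10498

From S ≡ 12 (mod 49) write S = 12 + 49t. Substituting into S ≡ 10 (mod 23) gives 49t ≡ 21 (mod 23), and since 3⁻¹ ≡ 8 (mod 23), t ≡ 7. Hence S ≡ 12 + 49·7 = 355 (mod 1127).
From S ≡ 355 (mod 1127) write S = 355 + 1127t. Substituting into S ≡ 4 (mod 11) gives 1127t ≡ 1 (mod 11), and since 5⁻¹ ≡ 9 (mod 11), t ≡ 9. Hence S ≡ 355 + 1127·9 = 10498 (mod 12397).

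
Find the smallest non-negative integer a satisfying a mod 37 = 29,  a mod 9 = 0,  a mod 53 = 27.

The moduli are pairwise coprime; N = 37·9·53 = 17649.
N/37 = 477; 477 ≡ 33 (mod 37); 33·9 ≡ 1, so inverse 9.
N/9 = 1961; 1961 ≡ 8 (mod 9); 8·8 ≡ 1, so inverse 8.
N/53 = 333; 333 ≡ 15 (mod 53); 15·46 ≡ 1, so inverse 46.
a ≡ 29·477·9 + 0·1961·8 + 27·333·46 = 538083.
538083 mod 17649 = 8613.

8613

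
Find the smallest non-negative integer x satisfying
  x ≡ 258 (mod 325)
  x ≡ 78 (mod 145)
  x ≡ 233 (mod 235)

gcd(325, 145) = 5 and 5 | (78 − 258), so the pair is consistent; merging gives x ≡ 9358 (mod 9425), where 9425 = lcm(325, 145).
gcd(9425, 235) = 5 and 5 | (233 − 9358), so the pair is consistent; merging gives x ≡ 113033 (mod 442975), where 442975 = lcm(9425, 235).
The solution is unique modulo lcm(325, 145, 235) = 442975.

113033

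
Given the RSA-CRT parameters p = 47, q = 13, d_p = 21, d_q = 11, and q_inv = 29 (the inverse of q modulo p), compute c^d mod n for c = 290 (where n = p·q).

36

m₁ = c^(d_p) mod p: c ≡ 8 (mod 47), and 8^21 mod 47 = 36.
m₂ = c^(d_q) mod q: c ≡ 4 (mod 13), and 4^11 mod 13 = 10.
h = q_inv·(m₁ − m₂) mod p = 29·(36 − 10) mod 47 = 2.
m = m₂ + h·q = 10 + 2·13 = 36.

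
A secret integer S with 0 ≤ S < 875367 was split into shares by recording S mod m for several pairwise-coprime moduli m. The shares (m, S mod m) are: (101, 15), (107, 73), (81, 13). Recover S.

197167

From S ≡ 15 (mod 101) write S = 15 + 101t. Substituting into S ≡ 73 (mod 107) gives 101t ≡ 58 (mod 107), and since 101⁻¹ ≡ 89 (mod 107), t ≡ 26. Hence S ≡ 15 + 101·26 = 2641 (mod 10807).
From S ≡ 2641 (mod 10807) write S = 2641 + 10807t. Substituting into S ≡ 13 (mod 81) gives 10807t ≡ 45 (mod 81), and since 34⁻¹ ≡ 31 (mod 81), t ≡ 18. Hence S ≡ 2641 + 10807·18 = 197167 (mod 875367).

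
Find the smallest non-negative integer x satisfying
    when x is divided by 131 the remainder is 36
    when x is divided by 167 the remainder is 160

19031

Combine the congruences pairwise.
From x ≡ 36 (mod 131) write x = 36 + 131t. Substituting into x ≡ 160 (mod 167) gives 131t ≡ 124 (mod 167), and since 131⁻¹ ≡ 51 (mod 167), t ≡ 145. Hence x ≡ 36 + 131·145 = 19031 (mod 21877).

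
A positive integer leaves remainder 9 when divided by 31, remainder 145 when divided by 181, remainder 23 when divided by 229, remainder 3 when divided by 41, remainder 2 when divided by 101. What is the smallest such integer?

From a ≡ 9 (mod 31) write a = 9 + 31t. Substituting into a ≡ 145 (mod 181) gives 31t ≡ 136 (mod 181), and since 31⁻¹ ≡ 146 (mod 181), t ≡ 127. Hence a ≡ 9 + 31·127 = 3946 (mod 5611).
From a ≡ 3946 (mod 5611) write a = 3946 + 5611t. Substituting into a ≡ 23 (mod 229) gives 5611t ≡ 199 (mod 229), and since 115⁻¹ ≡ 2 (mod 229), t ≡ 169. Hence a ≡ 3946 + 5611·169 = 952205 (mod 1284919).
From a ≡ 952205 (mod 1284919) write a = 952205 + 1284919t. Substituting into a ≡ 3 (mod 41) gives 1284919t ≡ 23 (mod 41), and since 20⁻¹ ≡ 39 (mod 41), t ≡ 36. Hence a ≡ 952205 + 1284919·36 = 47209289 (mod 52681679).
From a ≡ 47209289 (mod 52681679) write a = 47209289 + 52681679t. Substituting into a ≡ 2 (mod 101) gives 52681679t ≡ 32 (mod 101), and since 79⁻¹ ≡ 78 (mod 101), t ≡ 72. Hence a ≡ 47209289 + 52681679·72 = 3840290177 (mod 5320849579).

3840290177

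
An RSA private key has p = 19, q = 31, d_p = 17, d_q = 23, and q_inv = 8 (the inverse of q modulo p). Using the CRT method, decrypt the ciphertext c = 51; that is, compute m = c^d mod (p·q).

m₁ = c^(d_p) mod p: c ≡ 13 (mod 19), and 13^17 mod 19 = 3.
m₂ = c^(d_q) mod q: c ≡ 20 (mod 31), and 20^23 mod 31 = 19.
h = q_inv·(m₁ − m₂) mod p = 8·(3 − 19) mod 19 = 5.
m = m₂ + h·q = 19 + 5·31 = 174.

174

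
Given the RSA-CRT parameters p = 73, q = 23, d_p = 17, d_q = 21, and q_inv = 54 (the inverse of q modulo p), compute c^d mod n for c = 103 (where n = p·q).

m₁ = c^(d_p) mod p: c ≡ 30 (mod 73), and 30^17 mod 73 = 21.
m₂ = c^(d_q) mod q: c ≡ 11 (mod 23), and 11^21 mod 23 = 21.
h = q_inv·(m₁ − m₂) mod p = 54·(21 − 21) mod 73 = 0.
m = m₂ + h·q = 21 + 0·23 = 21.

21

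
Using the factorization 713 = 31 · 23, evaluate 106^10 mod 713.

501

Mod 31: 106 ≡ 13; 13^10 ≡ 5 (mod 31).
Mod 23: 106 ≡ 14; 14^10 ≡ 18 (mod 23).
Combine by CRT: x ≡ 5 (mod 31), x ≡ 18 (mod 23) ⇒ x ≡ 501 (mod 713).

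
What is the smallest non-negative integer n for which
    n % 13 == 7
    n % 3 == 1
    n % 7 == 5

124

From n ≡ 7 (mod 13) write n = 7 + 13t. Substituting into n ≡ 1 (mod 3) gives 13t ≡ 0 (mod 3), and since 1⁻¹ ≡ 1 (mod 3), t ≡ 0. Hence n ≡ 7 + 13·0 = 7 (mod 39).
From n ≡ 7 (mod 39) write n = 7 + 39t. Substituting into n ≡ 5 (mod 7) gives 39t ≡ 5 (mod 7), and since 4⁻¹ ≡ 2 (mod 7), t ≡ 3. Hence n ≡ 7 + 39·3 = 124 (mod 273).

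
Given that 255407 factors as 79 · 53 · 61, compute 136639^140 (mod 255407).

Mod 79: 136639 ≡ 48; by Fermat, exponent reduces to 140 mod 78 = 62; 48^62 ≡ 76 (mod 79).
Mod 53: 136639 ≡ 5; by Fermat, exponent reduces to 140 mod 52 = 36; 5^36 ≡ 49 (mod 53).
Mod 61: 136639 ≡ 60; by Fermat, exponent reduces to 140 mod 60 = 20; 60^20 ≡ 1 (mod 61).
Combine by CRT: x ≡ 76 (mod 79), x ≡ 49 (mod 53), x ≡ 1 (mod 61) ⇒ x ≡ 29464 (mod 255407).

29464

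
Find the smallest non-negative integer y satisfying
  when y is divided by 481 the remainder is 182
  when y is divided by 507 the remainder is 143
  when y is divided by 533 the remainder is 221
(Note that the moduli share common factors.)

gcd(481, 507) = 13 and 13 | (143 − 182), so the pair is consistent; merging gives y ≡ 10283 (mod 18759), where 18759 = lcm(481, 507).
gcd(18759, 533) = 13 and 13 | (221 − 10283), so the pair is consistent; merging gives y ≡ 310427 (mod 769119), where 769119 = lcm(18759, 533).
The solution is unique modulo lcm(481, 507, 533) = 769119.

310427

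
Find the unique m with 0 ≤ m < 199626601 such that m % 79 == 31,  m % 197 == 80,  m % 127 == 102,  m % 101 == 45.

The moduli are pairwise coprime; N = 79·197·127·101 = 199626601.
N/79 = 2526919; 2526919 ≡ 25 (mod 79); 25·19 ≡ 1, so inverse 19.
N/197 = 1013333; 1013333 ≡ 162 (mod 197); 162·45 ≡ 1, so inverse 45.
N/127 = 1571863; 1571863 ≡ 111 (mod 127); 111·119 ≡ 1, so inverse 119.
N/101 = 1976501; 1976501 ≡ 32 (mod 101); 32·60 ≡ 1, so inverse 60.
m ≡ 31·2526919·19 + 80·1013333·45 + 102·1571863·119 + 45·1976501·60 = 29552179885.
29552179885 mod 199626601 = 7442937.

7442937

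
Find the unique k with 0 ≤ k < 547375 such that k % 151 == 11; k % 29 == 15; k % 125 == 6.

The moduli are pairwise coprime; N = 151·29·125 = 547375.
N/151 = 3625; 3625 ≡ 1 (mod 151), inverse 1.
N/29 = 18875; 18875 ≡ 25 (mod 29); 25·7 ≡ 1, so inverse 7.
N/125 = 4379; 4379 ≡ 4 (mod 125); 4·94 ≡ 1, so inverse 94.
k ≡ 11·3625·1 + 15·18875·7 + 6·4379·94 = 4491506.
4491506 mod 547375 = 112506.

112506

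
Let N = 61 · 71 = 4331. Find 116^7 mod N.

Mod 61: 116 ≡ 55; 55^7 ≡ 54 (mod 61).
Mod 71: 116 ≡ 45; 45^7 ≡ 1 (mod 71).
Combine by CRT: x ≡ 54 (mod 61), x ≡ 1 (mod 71) ⇒ x ≡ 3409 (mod 4331).

3409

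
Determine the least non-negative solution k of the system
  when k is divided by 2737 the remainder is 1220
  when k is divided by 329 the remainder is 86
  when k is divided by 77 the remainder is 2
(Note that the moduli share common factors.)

gcd(2737, 329) = 7 and 7 | (86 − 1220), so the pair is consistent; merging gives k ≡ 23116 (mod 128639), where 128639 = lcm(2737, 329).
gcd(128639, 77) = 7 and 7 | (2 − 23116), so the pair is consistent; merging gives k ≡ 794950 (mod 1415029), where 1415029 = lcm(128639, 77).
The solution is unique modulo lcm(2737, 329, 77) = 1415029.

794950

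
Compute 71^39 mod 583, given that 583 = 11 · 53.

295

Mod 11: 71 ≡ 5; by Fermat, exponent reduces to 39 mod 10 = 9; 5^9 ≡ 9 (mod 11).
Mod 53: 71 ≡ 18; 18^39 ≡ 30 (mod 53).
Combine by CRT: x ≡ 9 (mod 11), x ≡ 30 (mod 53) ⇒ x ≡ 295 (mod 583).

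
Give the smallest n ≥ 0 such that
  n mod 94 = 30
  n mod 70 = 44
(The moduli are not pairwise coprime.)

gcd(94, 70) = 2 and 2 | (44 − 30), so the pair is consistent; merging gives n ≡ 2004 (mod 3290), where 3290 = lcm(94, 70).
The solution is unique modulo lcm(94, 70) = 3290.

2004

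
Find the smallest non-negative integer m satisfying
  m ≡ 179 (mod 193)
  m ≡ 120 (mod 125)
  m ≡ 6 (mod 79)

The moduli are pairwise coprime; N = 193·125·79 = 1905875.
N/193 = 9875; 9875 ≡ 32 (mod 193); 32·187 ≡ 1, so inverse 187.
N/125 = 15247; 15247 ≡ 122 (mod 125); 122·83 ≡ 1, so inverse 83.
N/79 = 24125; 24125 ≡ 30 (mod 79); 30·29 ≡ 1, so inverse 29.
m ≡ 179·9875·187 + 120·15247·83 + 6·24125·29 = 486603745.
486603745 mod 1905875 = 605620.

605620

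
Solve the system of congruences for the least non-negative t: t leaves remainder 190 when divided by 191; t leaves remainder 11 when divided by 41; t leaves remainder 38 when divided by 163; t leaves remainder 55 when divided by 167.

Combine the congruences pairwise.
From t ≡ 190 (mod 191) write t = 190 + 191s. Substituting into t ≡ 11 (mod 41) gives 191s ≡ 26 (mod 41), and since 27⁻¹ ≡ 38 (mod 41), s ≡ 4. Hence t ≡ 190 + 191·4 = 954 (mod 7831).
From t ≡ 954 (mod 7831) write t = 954 + 7831s. Substituting into t ≡ 38 (mod 163) gives 7831s ≡ 62 (mod 163), and since 7⁻¹ ≡ 70 (mod 163), s ≡ 102. Hence t ≡ 954 + 7831·102 = 799716 (mod 1276453).
From t ≡ 799716 (mod 1276453) write t = 799716 + 1276453s. Substituting into t ≡ 55 (mod 167) gives 1276453s ≡ 102 (mod 167), and since 72⁻¹ ≡ 58 (mod 167), s ≡ 71. Hence t ≡ 799716 + 1276453·71 = 91427879 (mod 213167651).

91427879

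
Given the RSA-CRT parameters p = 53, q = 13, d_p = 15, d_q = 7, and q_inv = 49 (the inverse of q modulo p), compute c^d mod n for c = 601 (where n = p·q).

m₁ = c^(d_p) mod p: c ≡ 18 (mod 53), and 18^15 mod 53 = 32.
m₂ = c^(d_q) mod q: c ≡ 3 (mod 13), and 3^7 mod 13 = 3.
h = q_inv·(m₁ − m₂) mod p = 49·(32 − 3) mod 53 = 43.
m = m₂ + h·q = 3 + 43·13 = 562.

562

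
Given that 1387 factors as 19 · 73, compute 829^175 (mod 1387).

Mod 19: 829 ≡ 12; by Fermat, exponent reduces to 175 mod 18 = 13; 12^13 ≡ 12 (mod 19).
Mod 73: 829 ≡ 26; by Fermat, exponent reduces to 175 mod 72 = 31; 26^31 ≡ 33 (mod 73).
Combine by CRT: x ≡ 12 (mod 19), x ≡ 33 (mod 73) ⇒ x ≡ 544 (mod 1387).

544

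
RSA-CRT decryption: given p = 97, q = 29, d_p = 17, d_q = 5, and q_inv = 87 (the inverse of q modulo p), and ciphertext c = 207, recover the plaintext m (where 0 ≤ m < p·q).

1923

m₁ = c^(d_p) mod p: c ≡ 13 (mod 97), and 13^17 mod 97 = 80.
m₂ = c^(d_q) mod q: c ≡ 4 (mod 29), and 4^5 mod 29 = 9.
h = q_inv·(m₁ − m₂) mod p = 87·(80 − 9) mod 97 = 66.
m = m₂ + h·q = 9 + 66·29 = 1923.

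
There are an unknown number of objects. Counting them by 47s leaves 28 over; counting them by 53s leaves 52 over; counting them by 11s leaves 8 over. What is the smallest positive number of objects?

From N ≡ 28 (mod 47) write N = 28 + 47t. Substituting into N ≡ 52 (mod 53) gives 47t ≡ 24 (mod 53), and since 47⁻¹ ≡ 44 (mod 53), t ≡ 49. Hence N ≡ 28 + 47·49 = 2331 (mod 2491).
From N ≡ 2331 (mod 2491) write N = 2331 + 2491t. Substituting into N ≡ 8 (mod 11) gives 2491t ≡ 9 (mod 11), and since 5⁻¹ ≡ 9 (mod 11), t ≡ 4. Hence N ≡ 2331 + 2491·4 = 12295 (mod 27401).

12295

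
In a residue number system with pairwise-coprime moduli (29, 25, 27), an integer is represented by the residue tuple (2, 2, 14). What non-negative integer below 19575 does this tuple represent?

17402

From x ≡ 2 (mod 29) write x = 2 + 29t. Substituting into x ≡ 2 (mod 25) gives 29t ≡ 0 (mod 25), and since 4⁻¹ ≡ 19 (mod 25), t ≡ 0. Hence x ≡ 2 + 29·0 = 2 (mod 725).
From x ≡ 2 (mod 725) write x = 2 + 725t. Substituting into x ≡ 14 (mod 27) gives 725t ≡ 12 (mod 27), and since 23⁻¹ ≡ 20 (mod 27), t ≡ 24. Hence x ≡ 2 + 725·24 = 17402 (mod 19575).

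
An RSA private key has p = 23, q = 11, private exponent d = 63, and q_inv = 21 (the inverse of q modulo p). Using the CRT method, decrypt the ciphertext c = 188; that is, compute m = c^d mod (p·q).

78

d_p = d mod (p−1) = 63 mod 22 = 19; d_q = d mod (q−1) = 3.
m₁ = c^(d_p) mod p: c ≡ 4 (mod 23), and 4^19 mod 23 = 9.
m₂ = c^(d_q) mod q: c ≡ 1 (mod 11), and 1^3 mod 11 = 1.
h = q_inv·(m₁ − m₂) mod p = 21·(9 − 1) mod 23 = 7.
m = m₂ + h·q = 1 + 7·11 = 78.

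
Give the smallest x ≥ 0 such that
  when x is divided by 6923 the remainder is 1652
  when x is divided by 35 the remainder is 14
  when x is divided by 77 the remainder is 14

98574

Combine the congruences pairwise.
gcd(6923, 35) = 7 and 7 | (14 − 1652), so the pair is consistent; merging gives x ≡ 29344 (mod 34615), where 34615 = lcm(6923, 35).
gcd(34615, 77) = 7 and 7 | (14 − 29344), so the pair is consistent; merging gives x ≡ 98574 (mod 380765), where 380765 = lcm(34615, 77).
The solution is unique modulo lcm(6923, 35, 77) = 380765.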